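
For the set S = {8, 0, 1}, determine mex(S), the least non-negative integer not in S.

2

The values 0, 1 are all present; 2 is the first non-negative integer missing from the set.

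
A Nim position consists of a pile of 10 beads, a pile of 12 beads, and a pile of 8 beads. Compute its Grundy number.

Compute the nim-sum pairwise:
10 ^ 12 = 6
6 ^ 8 = 14

14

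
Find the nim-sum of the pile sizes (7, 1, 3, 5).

0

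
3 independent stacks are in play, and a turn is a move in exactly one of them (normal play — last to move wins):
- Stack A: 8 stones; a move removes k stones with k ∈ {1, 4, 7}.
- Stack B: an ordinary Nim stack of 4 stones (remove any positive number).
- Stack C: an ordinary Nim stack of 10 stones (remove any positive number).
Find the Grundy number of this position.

14

For stack A, compute g(0), g(1), … with moves {1, 4, 7}:
k:     0  1  2  3  4  5  6  7  8
g(k):  0  1  0  1  2  0  1  2  0
So g(8) = 0.
Stack B is a plain Nim stack of size 4, so its Grundy value is 4.
Stack C is a plain Nim stack of size 10, so its Grundy value is 10.
The value of a disjunctive sum is the nim-sum of the parts.
Combined value = 0 XOR 4 XOR 10 = 14.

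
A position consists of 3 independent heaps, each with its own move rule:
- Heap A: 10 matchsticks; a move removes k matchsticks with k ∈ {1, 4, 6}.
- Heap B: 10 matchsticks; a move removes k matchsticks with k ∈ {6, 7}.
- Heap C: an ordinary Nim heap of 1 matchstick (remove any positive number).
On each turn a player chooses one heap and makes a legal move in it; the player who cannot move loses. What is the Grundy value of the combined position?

0

For heap A, compute g(0), g(1), … with moves {1, 4, 6}:
k:     0  1  2  3  4  5  6  7  8  9 10
g(k):  0  1  0  1  2  0  1  0  1  2  0
So g(10) = 0.
Grundy values for heap B (subtraction set {6, 7}):
g(0) = mex{} = 0
g(1) = mex{} = 0
g(2) = mex{} = 0
g(3) = mex{} = 0
g(4) = mex{} = 0
g(5) = mex{} = 0
g(6) = mex{0} = 1
g(7) = mex{0} = 1
g(8) = mex{0} = 1
g(9) = mex{0} = 1
g(10) = mex{0} = 1
So g(10) = 1.
Heap C is a plain Nim heap of size 1, so its Grundy value is 1.
By the Sprague-Grundy theorem, the Grundy value of a sum of independent games is the XOR of the component values.
Combined value = 0 XOR 1 XOR 1 = 0.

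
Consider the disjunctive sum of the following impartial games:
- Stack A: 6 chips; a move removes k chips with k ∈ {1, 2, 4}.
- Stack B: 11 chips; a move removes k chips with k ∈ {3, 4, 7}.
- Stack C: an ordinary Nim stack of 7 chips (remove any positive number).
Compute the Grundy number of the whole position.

For stack A, compute g(0), g(1), … with moves {1, 2, 4}:
k:     0  1  2  3  4  5  6
g(k):  0  1  2  0  1  2  0
So g(6) = 0.
Grundy values for stack B (subtraction set {3, 4, 7}):
g(0) = mex{} = 0
g(1) = mex{} = 0
g(2) = mex{} = 0
g(3) = mex{0} = 1
g(4) = mex{0} = 1
g(5) = mex{0} = 1
g(6) = mex{0,1} = 2
g(7) = mex{0,1} = 2
g(8) = mex{0,1} = 2
g(9) = mex{0,1,2} = 3
g(10) = mex{1,2} = 0
g(11) = mex{1,2} = 0
So g(11) = 0.
Stack C is a plain Nim stack of size 7, so its Grundy value is 7.
By the Sprague-Grundy theorem, the Grundy value of a sum of independent games is the XOR of the component values.
Combined value = 0 ⊕ 0 ⊕ 7 = 7.

7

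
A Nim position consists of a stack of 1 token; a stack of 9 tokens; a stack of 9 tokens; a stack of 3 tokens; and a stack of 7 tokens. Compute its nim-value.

Compute the nim-sum pairwise:
1 XOR 9 = 8
8 XOR 9 = 1
1 XOR 3 = 2
2 XOR 7 = 5

5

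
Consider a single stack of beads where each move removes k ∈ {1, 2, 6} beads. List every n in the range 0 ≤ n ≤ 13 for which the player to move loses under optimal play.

0, 3, 7, 10

Compute g(0), g(1), … for moves {1, 2, 6}:
g(0) = mex{} = 0
g(1) = mex{0} = 1
g(2) = mex{0,1} = 2
g(3) = mex{1,2} = 0
g(4) = mex{0,2} = 1
g(5) = mex{0,1} = 2
g(6) = mex{0,1,2} = 3
g(7) = mex{1,2,3} = 0
g(8) = mex{0,2,3} = 1
g(9) = mex{0,1} = 2
g(10) = mex{1,2} = 0
g(11) = mex{0,2} = 1
g(12) = mex{0,1,3} = 2
g(13) = mex{0,1,2} = 3
The P-positions (g = 0) in 0..13 are 0, 3, 7, 10.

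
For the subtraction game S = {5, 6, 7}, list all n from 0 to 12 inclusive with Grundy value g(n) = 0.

Grundy values for subtraction set {5, 6, 7}:
k:     0  1  2  3  4  5  6  7  8  9 10 11 12
g(k):  0  0  0  0  0  1  1  1  1  1  2  2  0
The P-positions (g = 0) in 0..12 are 0, 1, 2, 3, 4, 12.

0, 1, 2, 3, 4, 12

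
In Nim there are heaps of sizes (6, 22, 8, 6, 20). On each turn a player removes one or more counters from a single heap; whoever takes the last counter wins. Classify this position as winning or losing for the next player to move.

Compute the nim-sum pairwise:
6 ⊕ 22 = 16
16 ⊕ 8 = 24
24 ⊕ 6 = 30
30 ⊕ 20 = 10
The nim-sum is 10 ≠ 0, so this is an N-position: the player to move can win.

Winning position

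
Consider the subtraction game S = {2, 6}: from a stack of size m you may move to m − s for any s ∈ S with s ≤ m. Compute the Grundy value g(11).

1

Compute g(0), g(1), … for moves {2, 6}:
g(0) = mex{} = 0
g(1) = mex{} = 0
g(2) = mex{0} = 1
g(3) = mex{0} = 1
g(4) = mex{1} = 0
g(5) = mex{1} = 0
g(6) = mex{0} = 1
g(7) = mex{0} = 1
g(8) = mex{1} = 0
g(9) = mex{1} = 0
g(10) = mex{0} = 1
g(11) = mex{0} = 1
So g(11) = 1.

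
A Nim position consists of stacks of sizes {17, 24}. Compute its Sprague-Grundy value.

Compute the nim-sum pairwise:
17 XOR 24 = 9

9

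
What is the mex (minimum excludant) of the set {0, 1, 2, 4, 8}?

The values 0, 1, 2 are all present; 3 is the first non-negative integer missing from the set.

3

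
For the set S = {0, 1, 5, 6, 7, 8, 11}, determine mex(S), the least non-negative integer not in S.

The values 0, 1 are all present; 2 is the first non-negative integer missing from the set.

2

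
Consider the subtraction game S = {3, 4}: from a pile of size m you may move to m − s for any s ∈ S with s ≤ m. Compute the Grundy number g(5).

1

Compute g(0), g(1), … for moves {3, 4}:
k:     0  1  2  3  4  5
g(k):  0  0  0  1  1  1
So g(5) = 1.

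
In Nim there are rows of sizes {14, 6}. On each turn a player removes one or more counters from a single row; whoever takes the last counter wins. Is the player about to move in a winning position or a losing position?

Winning position

In binary:
  1110  (14)
  0110  (6)
  ----
  1000  (8)
The nim-sum is 8 ≠ 0, so this is an N-position: the player to move can win.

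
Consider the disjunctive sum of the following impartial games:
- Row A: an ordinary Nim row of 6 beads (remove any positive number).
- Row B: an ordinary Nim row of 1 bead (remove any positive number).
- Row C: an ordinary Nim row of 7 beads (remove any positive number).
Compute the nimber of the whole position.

0

Row A is a plain Nim row of size 6, so its Grundy value is 6.
Row B is a plain Nim row of size 1, so its Grundy value is 1.
Row C is a plain Nim row of size 7, so its Grundy value is 7.
The value of a disjunctive sum is the nim-sum of the parts.
Combined value = 6 ⊕ 1 ⊕ 7 = 0.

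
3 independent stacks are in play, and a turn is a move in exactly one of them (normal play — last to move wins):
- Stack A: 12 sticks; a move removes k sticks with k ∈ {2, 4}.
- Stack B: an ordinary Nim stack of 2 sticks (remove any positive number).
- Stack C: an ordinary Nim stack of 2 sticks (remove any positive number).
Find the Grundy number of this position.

0

Build the Grundy sequence for stack A with g(k) = mex{g(k−s) : s ∈ {2, 4}, s ≤ k}:
k:     0  1  2  3  4  5  6  7  8  9 10 11 12
g(k):  0  0  1  1  2  2  0  0  1  1  2  2  0
So g(12) = 0.
Stack B is a plain Nim stack of size 2, so its Grundy value is 2.
Stack C is a plain Nim stack of size 2, so its Grundy value is 2.
The value of a disjunctive sum is the nim-sum of the parts.
Combined value = 0 ⊕ 2 ⊕ 2 = 0.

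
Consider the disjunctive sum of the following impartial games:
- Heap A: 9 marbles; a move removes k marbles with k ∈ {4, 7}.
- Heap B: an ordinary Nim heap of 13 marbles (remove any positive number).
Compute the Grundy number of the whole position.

Grundy values for heap A (subtraction set {4, 7}):
g(0) = mex{} = 0
g(1) = mex{} = 0
g(2) = mex{} = 0
g(3) = mex{} = 0
g(4) = mex{0} = 1
g(5) = mex{0} = 1
g(6) = mex{0} = 1
g(7) = mex{0} = 1
g(8) = mex{0,1} = 2
g(9) = mex{0,1} = 2
So g(9) = 2.
Heap B is a plain Nim heap of size 13, so its Grundy value is 13.
The value of a disjunctive sum is the nim-sum of the parts.
Combined value = 2 ⊕ 13 = 15.

15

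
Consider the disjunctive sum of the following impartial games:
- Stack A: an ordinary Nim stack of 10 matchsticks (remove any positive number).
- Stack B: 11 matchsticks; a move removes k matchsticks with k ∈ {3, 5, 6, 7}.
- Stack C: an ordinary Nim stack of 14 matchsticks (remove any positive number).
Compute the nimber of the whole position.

Stack A is a plain Nim stack of size 10, so its Grundy value is 10.
Build the Grundy sequence for stack B with g(k) = mex{g(k−s) : s ∈ {3, 5, 6, 7}, s ≤ k}:
g(0) = mex{} = 0
g(1) = mex{} = 0
g(2) = mex{} = 0
g(3) = mex{0} = 1
g(4) = mex{0} = 1
g(5) = mex{0} = 1
g(6) = mex{0,1} = 2
g(7) = mex{0,1} = 2
g(8) = mex{0,1} = 2
g(9) = mex{0,1,2} = 3
g(10) = mex{1,2} = 0
g(11) = mex{1,2} = 0
So g(11) = 0.
Stack C is a plain Nim stack of size 14, so its Grundy value is 14.
By the Sprague-Grundy theorem, the Grundy value of a sum of independent games is the XOR of the component values.
Combined value = 10 ⊕ 0 ⊕ 14 = 4.

4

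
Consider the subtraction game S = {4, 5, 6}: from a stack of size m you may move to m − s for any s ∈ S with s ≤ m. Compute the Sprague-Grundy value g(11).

0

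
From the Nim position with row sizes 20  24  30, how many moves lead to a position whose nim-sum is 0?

Compute the nim-sum pairwise:
20 ^ 24 = 12
12 ^ 30 = 18
The overall nim-sum is X = 18. A row of size p has a winning move iff p XOR X < p (reduce it to p XOR X).
  20: 20 XOR 18 = 6 < 20 — winning move (to 6).
  24: 24 XOR 18 = 10 < 24 — winning move (to 10).
  30: 30 XOR 18 = 12 < 30 — winning move (to 12).
That gives 3 winning moves.

3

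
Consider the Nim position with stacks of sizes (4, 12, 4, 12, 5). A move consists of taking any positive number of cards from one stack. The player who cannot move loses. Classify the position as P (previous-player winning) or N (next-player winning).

Compute the nim-sum pairwise:
4 ^ 12 = 8
8 ^ 4 = 12
12 ^ 12 = 0
0 ^ 5 = 5
The nim-sum is 5 ≠ 0, so this is an N-position: the player to move can win.

N-position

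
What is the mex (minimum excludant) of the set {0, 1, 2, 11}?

The values 0, 1, 2 are all present; 3 is the first non-negative integer missing from the set.

3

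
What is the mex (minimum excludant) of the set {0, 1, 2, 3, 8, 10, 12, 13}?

4

The values 0, 1, 2, 3 are all present; 4 is the first non-negative integer missing from the set.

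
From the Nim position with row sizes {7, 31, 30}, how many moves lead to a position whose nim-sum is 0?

Compute the nim-sum pairwise:
7 ^ 31 = 24
24 ^ 30 = 6
The overall nim-sum is X = 6. A row of size p has a winning move iff p XOR X < p (reduce it to p XOR X).
  7: 7 XOR 6 = 1 < 7 — winning move (to 1).
  31: 31 XOR 6 = 25 < 31 — winning move (to 25).
  30: 30 XOR 6 = 24 < 30 — winning move (to 24).
That gives 3 winning moves.

3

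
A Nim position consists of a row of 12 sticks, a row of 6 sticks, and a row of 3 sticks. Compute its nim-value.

Nim-sum: 12 ⊕ 6 ⊕ 3 = 9.

9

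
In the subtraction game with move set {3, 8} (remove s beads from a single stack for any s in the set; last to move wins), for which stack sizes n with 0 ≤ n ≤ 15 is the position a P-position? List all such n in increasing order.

Compute g(0), g(1), … for moves {3, 8}:
k:     0  1  2  3  4  5  6  7  8  9 10 11 12 13 14 15
g(k):  0  0  0  1  1  1  0  0  2  1  1  0  0  0  1  1
The P-positions (g = 0) in 0..15 are 0, 1, 2, 6, 7, 11, 12, 13.

0, 1, 2, 6, 7, 11, 12, 13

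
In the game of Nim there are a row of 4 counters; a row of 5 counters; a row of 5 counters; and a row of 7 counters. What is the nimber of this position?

3

Compute the nim-sum pairwise:
4 ⊕ 5 = 1
1 ⊕ 5 = 4
4 ⊕ 7 = 3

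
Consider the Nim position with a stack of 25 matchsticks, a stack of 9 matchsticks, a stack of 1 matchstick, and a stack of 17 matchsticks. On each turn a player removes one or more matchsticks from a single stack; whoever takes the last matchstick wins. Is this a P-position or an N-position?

Compute the nim-sum pairwise:
25 ^ 9 = 16
16 ^ 1 = 17
17 ^ 17 = 0
The nim-sum is 0, so this is a P-position: the player to move is in a losing position under optimal play.

P-position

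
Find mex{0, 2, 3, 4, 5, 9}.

1

0 is in the set but 1 is not, so the mex is 1.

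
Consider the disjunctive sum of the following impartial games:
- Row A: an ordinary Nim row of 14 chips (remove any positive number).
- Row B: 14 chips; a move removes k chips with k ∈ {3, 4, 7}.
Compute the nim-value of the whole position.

15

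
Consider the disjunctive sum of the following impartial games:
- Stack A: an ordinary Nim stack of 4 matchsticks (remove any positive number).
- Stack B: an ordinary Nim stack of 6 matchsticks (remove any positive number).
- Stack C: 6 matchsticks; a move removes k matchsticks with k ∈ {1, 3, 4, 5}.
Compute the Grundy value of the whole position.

Stack A is a plain Nim stack of size 4, so its Grundy value is 4.
Stack B is a plain Nim stack of size 6, so its Grundy value is 6.
Build the Grundy sequence for stack C with g(k) = mex{g(k−s) : s ∈ {1, 3, 4, 5}, s ≤ k}:
g(0) = mex{} = 0
g(1) = mex{0} = 1
g(2) = mex{1} = 0
g(3) = mex{0} = 1
g(4) = mex{0,1} = 2
g(5) = mex{0,1,2} = 3
g(6) = mex{0,1,3} = 2
So g(6) = 2.
By the Sprague-Grundy theorem, the Grundy value of a sum of independent games is the XOR of the component values.
Combined value = 4 XOR 6 XOR 2 = 0.

0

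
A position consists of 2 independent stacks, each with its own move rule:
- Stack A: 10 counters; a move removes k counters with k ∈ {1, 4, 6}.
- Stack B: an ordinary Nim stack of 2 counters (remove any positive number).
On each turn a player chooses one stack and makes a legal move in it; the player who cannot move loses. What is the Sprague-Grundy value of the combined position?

For stack A, compute g(0), g(1), … with moves {1, 4, 6}:
k:     0  1  2  3  4  5  6  7  8  9 10
g(k):  0  1  0  1  2  0  1  0  1  2  0
So g(10) = 0.
Stack B is a plain Nim stack of size 2, so its Grundy value is 2.
By the Sprague-Grundy theorem, the Grundy value of a sum of independent games is the XOR of the component values.
Combined value = 0 ⊕ 2 = 2.

2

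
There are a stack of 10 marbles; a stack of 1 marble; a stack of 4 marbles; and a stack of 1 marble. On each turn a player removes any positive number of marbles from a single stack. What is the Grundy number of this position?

14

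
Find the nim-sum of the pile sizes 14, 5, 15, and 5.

1

In binary:
  1110  (14)
  0101  (5)
  1111  (15)
  0101  (5)
  ----
  0001  (1)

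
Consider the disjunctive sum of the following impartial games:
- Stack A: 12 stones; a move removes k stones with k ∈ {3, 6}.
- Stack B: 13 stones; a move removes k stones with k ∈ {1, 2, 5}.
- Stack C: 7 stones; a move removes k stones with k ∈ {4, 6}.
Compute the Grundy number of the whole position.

1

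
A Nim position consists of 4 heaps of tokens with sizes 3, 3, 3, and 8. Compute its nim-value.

11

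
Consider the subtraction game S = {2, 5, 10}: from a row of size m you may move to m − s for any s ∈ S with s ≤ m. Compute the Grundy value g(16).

0

Compute g(0), g(1), … for moves {2, 5, 10}:
k:     0  1  2  3  4  5  6  7  8  9 10 11 12 13 14 15 16
g(k):  0  0  1  1  0  2  1  0  0  1  1  2  2  3  3  0  0
So g(16) = 0.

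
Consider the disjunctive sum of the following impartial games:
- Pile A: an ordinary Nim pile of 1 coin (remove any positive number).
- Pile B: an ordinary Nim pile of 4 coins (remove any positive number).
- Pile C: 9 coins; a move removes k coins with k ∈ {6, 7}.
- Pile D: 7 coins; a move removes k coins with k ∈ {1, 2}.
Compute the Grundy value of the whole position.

5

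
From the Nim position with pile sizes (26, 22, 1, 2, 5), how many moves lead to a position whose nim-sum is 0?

Bitwise XOR of the heap sizes:
  11010  (26)
  10110  (22)
  00001  (1)
  00010  (2)
  00101  (5)
  -----
  01010  (10)
The overall nim-sum is X = 10. A pile of size p has a winning move iff p XOR X < p (reduce it to p XOR X).
  26: 26 XOR 10 = 16 < 26 — winning move (to 16).
  22: 22 XOR 10 = 28 ≥ 22 — no move.
  1: 1 XOR 10 = 11 ≥ 1 — no move.
  2: 2 XOR 10 = 8 ≥ 2 — no move.
  5: 5 XOR 10 = 15 ≥ 5 — no move.
That gives 1 winning move.

1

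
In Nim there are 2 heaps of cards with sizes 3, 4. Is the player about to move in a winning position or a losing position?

Winning position

Nim-sum: 3 ⊕ 4 = 7.
The nim-sum is 7 ≠ 0, so this is an N-position: the player to move can win.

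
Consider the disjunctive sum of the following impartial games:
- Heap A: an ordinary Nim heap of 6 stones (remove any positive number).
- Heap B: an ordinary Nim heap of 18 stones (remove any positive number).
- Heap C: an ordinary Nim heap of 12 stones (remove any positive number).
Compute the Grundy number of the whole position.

Heap A is a plain Nim heap of size 6, so its Grundy value is 6.
Heap B is a plain Nim heap of size 18, so its Grundy value is 18.
Heap C is a plain Nim heap of size 12, so its Grundy value is 12.
By the Sprague-Grundy theorem, the Grundy value of a sum of independent games is the XOR of the component values.
Combined value = 6 XOR 18 XOR 12 = 24.

24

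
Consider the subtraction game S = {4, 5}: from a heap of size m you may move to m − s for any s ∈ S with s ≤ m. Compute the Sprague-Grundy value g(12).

0

Build the Grundy sequence with g(k) = mex{g(k−s) : s ∈ {4, 5}, s ≤ k}:
k:     0  1  2  3  4  5  6  7  8  9 10 11 12
g(k):  0  0  0  0  1  1  1  1  2  0  0  0  0
So g(12) = 0.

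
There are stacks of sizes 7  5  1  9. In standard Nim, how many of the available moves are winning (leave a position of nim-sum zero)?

1

In binary:
  0111  (7)
  0101  (5)
  0001  (1)
  1001  (9)
  ----
  1010  (10)
The overall nim-sum is X = 10. A stack of size p has a winning move iff p XOR X < p (reduce it to p XOR X).
  7: 7 XOR 10 = 13 ≥ 7 — no move.
  5: 5 XOR 10 = 15 ≥ 5 — no move.
  1: 1 XOR 10 = 11 ≥ 1 — no move.
  9: 9 XOR 10 = 3 < 9 — winning move (to 3).
That gives 1 winning move.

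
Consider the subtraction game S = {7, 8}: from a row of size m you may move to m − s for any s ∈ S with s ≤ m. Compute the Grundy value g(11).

1

Build the Grundy sequence with g(k) = mex{g(k−s) : s ∈ {7, 8}, s ≤ k}:
k:     0  1  2  3  4  5  6  7  8  9 10 11
g(k):  0  0  0  0  0  0  0  1  1  1  1  1
So g(11) = 1.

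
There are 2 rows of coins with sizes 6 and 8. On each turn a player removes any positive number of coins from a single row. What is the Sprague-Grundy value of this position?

14

Compute the nim-sum pairwise:
6 ^ 8 = 14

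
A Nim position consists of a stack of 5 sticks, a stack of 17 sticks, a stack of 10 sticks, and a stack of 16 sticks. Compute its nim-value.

14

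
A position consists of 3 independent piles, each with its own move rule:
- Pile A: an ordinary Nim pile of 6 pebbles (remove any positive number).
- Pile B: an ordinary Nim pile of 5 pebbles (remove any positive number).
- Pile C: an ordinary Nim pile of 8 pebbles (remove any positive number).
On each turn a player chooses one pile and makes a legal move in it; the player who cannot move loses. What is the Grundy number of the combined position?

11

Pile A is a plain Nim pile of size 6, so its Grundy value is 6.
Pile B is a plain Nim pile of size 5, so its Grundy value is 5.
Pile C is a plain Nim pile of size 8, so its Grundy value is 8.
By the Sprague-Grundy theorem, the Grundy value of a sum of independent games is the XOR of the component values.
Combined value = 6 ⊕ 5 ⊕ 8 = 11.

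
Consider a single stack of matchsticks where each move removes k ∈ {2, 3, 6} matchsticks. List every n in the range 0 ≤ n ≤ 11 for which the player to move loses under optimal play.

0, 1, 5, 9, 10

Grundy values for subtraction set {2, 3, 6}:
k:     0  1  2  3  4  5  6  7  8  9 10 11
g(k):  0  0  1  1  2  0  3  1  2  0  0  1
The P-positions (g = 0) in 0..11 are 0, 1, 5, 9, 10.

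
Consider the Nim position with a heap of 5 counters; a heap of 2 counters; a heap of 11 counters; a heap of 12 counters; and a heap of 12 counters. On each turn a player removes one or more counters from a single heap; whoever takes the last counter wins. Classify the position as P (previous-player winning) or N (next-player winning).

N-position

Compute the nim-sum pairwise:
5 ^ 2 = 7
7 ^ 11 = 12
12 ^ 12 = 0
0 ^ 12 = 12
The nim-sum is 12 ≠ 0, so this is an N-position: the player to move can win.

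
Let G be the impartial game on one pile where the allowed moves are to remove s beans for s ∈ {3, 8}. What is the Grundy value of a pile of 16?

1

Build the Grundy sequence with g(k) = mex{g(k−s) : s ∈ {3, 8}, s ≤ k}:
k:     0  1  2  3  4  5  6  7  8  9 10 11 12 13 14 15 16
g(k):  0  0  0  1  1  1  0  0  2  1  1  0  0  0  1  1  1
So g(16) = 1.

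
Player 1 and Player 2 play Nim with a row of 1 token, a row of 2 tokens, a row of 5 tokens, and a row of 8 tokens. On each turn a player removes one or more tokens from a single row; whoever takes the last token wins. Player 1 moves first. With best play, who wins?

Player 1 wins

Compute the nim-sum pairwise:
1 ^ 2 = 3
3 ^ 5 = 6
6 ^ 8 = 14
The nim-sum is 14 ≠ 0, so this is an N-position: the player to move can win; Player 1 has a winning move.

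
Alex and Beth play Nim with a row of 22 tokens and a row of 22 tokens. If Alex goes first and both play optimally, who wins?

Write each in binary and XOR column by column:
  10110  (22)
  10110  (22)
  -----
  00000  (0)
The nim-sum is 0, so this is a P-position: the player to move is in a losing position under optimal play; Alex is about to move from it and so loses — Beth wins.

Beth wins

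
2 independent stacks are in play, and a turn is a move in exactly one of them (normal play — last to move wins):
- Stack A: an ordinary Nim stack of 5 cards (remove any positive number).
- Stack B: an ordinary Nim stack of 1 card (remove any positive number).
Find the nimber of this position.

Stack A is a plain Nim stack of size 5, so its Grundy value is 5.
Stack B is a plain Nim stack of size 1, so its Grundy value is 1.
By the Sprague-Grundy theorem, the Grundy value of a sum of independent games is the XOR of the component values.
Combined value = 5 ⊕ 1 = 4.

4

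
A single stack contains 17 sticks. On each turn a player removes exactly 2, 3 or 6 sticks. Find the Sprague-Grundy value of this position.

2

Compute g(0), g(1), … for moves {2, 3, 6}:
k:     0  1  2  3  4  5  6  7  8  9 10 11 12 13 14 15 16 17
g(k):  0  0  1  1  2  0  3  1  2  0  0  1  1  2  0  3  1  2
So g(17) = 2.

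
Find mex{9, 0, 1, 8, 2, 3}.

4

The values 0, 1, 2, 3 are all present; 4 is the first non-negative integer missing from the set.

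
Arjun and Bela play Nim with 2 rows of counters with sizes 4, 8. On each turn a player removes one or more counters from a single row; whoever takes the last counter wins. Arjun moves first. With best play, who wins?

Nim-sum: 4 XOR 8 = 12.
The nim-sum is 12 ≠ 0, so this is an N-position: the player to move can win; Arjun has a winning move.

Arjun wins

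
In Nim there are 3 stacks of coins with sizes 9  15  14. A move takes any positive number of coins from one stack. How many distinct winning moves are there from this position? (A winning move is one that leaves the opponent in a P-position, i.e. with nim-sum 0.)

In binary:
  1001  (9)
  1111  (15)
  1110  (14)
  ----
  1000  (8)
The overall nim-sum is X = 8. A stack of size p has a winning move iff p XOR X < p (reduce it to p XOR X).
  9: 9 XOR 8 = 1 < 9 — winning move (to 1).
  15: 15 XOR 8 = 7 < 15 — winning move (to 7).
  14: 14 XOR 8 = 6 < 14 — winning move (to 6).
That gives 3 winning moves.

3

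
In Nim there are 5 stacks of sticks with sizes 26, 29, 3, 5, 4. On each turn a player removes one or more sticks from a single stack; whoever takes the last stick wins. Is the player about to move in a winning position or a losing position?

Write each in binary and XOR column by column:
  11010  (26)
  11101  (29)
  00011  (3)
  00101  (5)
  00100  (4)
  -----
  00101  (5)
The nim-sum is 5 ≠ 0, so this is an N-position: the player to move can win.

Winning position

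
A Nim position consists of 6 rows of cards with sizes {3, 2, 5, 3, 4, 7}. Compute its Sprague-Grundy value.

Write each in binary and XOR column by column:
  011  (3)
  010  (2)
  101  (5)
  011  (3)
  100  (4)
  111  (7)
  ---
  100  (4)

4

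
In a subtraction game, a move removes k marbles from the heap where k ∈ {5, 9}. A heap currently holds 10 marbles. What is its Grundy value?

2

Compute g(0), g(1), … for moves {5, 9}:
k:     0  1  2  3  4  5  6  7  8  9 10
g(k):  0  0  0  0  0  1  1  1  1  1  2
So g(10) = 2.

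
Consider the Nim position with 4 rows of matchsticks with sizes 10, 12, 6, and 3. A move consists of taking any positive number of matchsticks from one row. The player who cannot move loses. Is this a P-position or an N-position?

Nim-sum: 10 ^ 12 ^ 6 ^ 3 = 3.
The nim-sum is 3 ≠ 0, so this is an N-position: the player to move can win.

N-position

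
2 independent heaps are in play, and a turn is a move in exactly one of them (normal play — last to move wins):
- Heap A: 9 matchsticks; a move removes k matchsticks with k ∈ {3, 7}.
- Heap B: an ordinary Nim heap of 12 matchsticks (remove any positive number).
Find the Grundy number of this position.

13

For heap A, compute g(0), g(1), … with moves {3, 7}:
g(0) = mex{} = 0
g(1) = mex{} = 0
g(2) = mex{} = 0
g(3) = mex{0} = 1
g(4) = mex{0} = 1
g(5) = mex{0} = 1
g(6) = mex{1} = 0
g(7) = mex{0,1} = 2
g(8) = mex{0,1} = 2
g(9) = mex{0} = 1
So g(9) = 1.
Heap B is a plain Nim heap of size 12, so its Grundy value is 12.
The value of a disjunctive sum is the nim-sum of the parts.
Combined value = 1 XOR 12 = 13.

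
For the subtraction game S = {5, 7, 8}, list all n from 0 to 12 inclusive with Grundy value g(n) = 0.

Grundy values for subtraction set {5, 7, 8}:
g(0) = mex{} = 0
g(1) = mex{} = 0
g(2) = mex{} = 0
g(3) = mex{} = 0
g(4) = mex{} = 0
g(5) = mex{0} = 1
g(6) = mex{0} = 1
g(7) = mex{0} = 1
g(8) = mex{0} = 1
g(9) = mex{0} = 1
g(10) = mex{0,1} = 2
g(11) = mex{0,1} = 2
g(12) = mex{0,1} = 2
The P-positions (g = 0) in 0..12 are 0, 1, 2, 3, 4.

0, 1, 2, 3, 4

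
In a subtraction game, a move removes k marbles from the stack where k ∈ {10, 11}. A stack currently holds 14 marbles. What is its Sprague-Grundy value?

1

Compute g(0), g(1), … for moves {10, 11}:
k:     0  1  2  3  4  5  6  7  8  9 10 11 12 13 14
g(k):  0  0  0  0  0  0  0  0  0  0  1  1  1  1  1
So g(14) = 1.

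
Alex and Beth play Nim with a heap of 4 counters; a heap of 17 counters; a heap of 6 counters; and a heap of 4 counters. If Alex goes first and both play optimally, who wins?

Alex wins

Nim-sum: 4 ^ 17 ^ 6 ^ 4 = 23.
The nim-sum is 23 ≠ 0, so this is an N-position: the player to move can win; Alex has a winning move.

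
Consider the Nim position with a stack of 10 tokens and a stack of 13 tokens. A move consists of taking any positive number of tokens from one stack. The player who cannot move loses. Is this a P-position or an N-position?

N-position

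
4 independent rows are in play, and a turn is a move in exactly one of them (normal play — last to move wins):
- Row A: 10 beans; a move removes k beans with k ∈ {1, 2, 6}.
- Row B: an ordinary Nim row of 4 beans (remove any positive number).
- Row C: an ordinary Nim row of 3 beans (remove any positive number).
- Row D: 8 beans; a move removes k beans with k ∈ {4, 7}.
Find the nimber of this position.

5

For row A, compute g(0), g(1), … with moves {1, 2, 6}:
g(0) = mex{} = 0
g(1) = mex{0} = 1
g(2) = mex{0,1} = 2
g(3) = mex{1,2} = 0
g(4) = mex{0,2} = 1
g(5) = mex{0,1} = 2
g(6) = mex{0,1,2} = 3
g(7) = mex{1,2,3} = 0
g(8) = mex{0,2,3} = 1
g(9) = mex{0,1} = 2
g(10) = mex{1,2} = 0
So g(10) = 0.
Row B is a plain Nim row of size 4, so its Grundy value is 4.
Row C is a plain Nim row of size 3, so its Grundy value is 3.
For row D, compute g(0), g(1), … with moves {4, 7}:
g(0) = mex{} = 0
g(1) = mex{} = 0
g(2) = mex{} = 0
g(3) = mex{} = 0
g(4) = mex{0} = 1
g(5) = mex{0} = 1
g(6) = mex{0} = 1
g(7) = mex{0} = 1
g(8) = mex{0,1} = 2
So g(8) = 2.
The value of a disjunctive sum is the nim-sum of the parts.
Combined value = 0 XOR 4 XOR 3 XOR 2 = 5.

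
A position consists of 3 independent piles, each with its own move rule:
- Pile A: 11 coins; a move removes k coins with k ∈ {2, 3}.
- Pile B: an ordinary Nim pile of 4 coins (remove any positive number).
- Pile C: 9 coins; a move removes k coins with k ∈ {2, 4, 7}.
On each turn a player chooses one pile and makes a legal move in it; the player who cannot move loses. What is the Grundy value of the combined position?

For pile A, compute g(0), g(1), … with moves {2, 3}:
k:     0  1  2  3  4  5  6  7  8  9 10 11
g(k):  0  0  1  1  2  0  0  1  1  2  0  0
So g(11) = 0.
Pile B is a plain Nim pile of size 4, so its Grundy value is 4.
For pile C, compute g(0), g(1), … with moves {2, 4, 7}:
g(0) = mex{} = 0
g(1) = mex{} = 0
g(2) = mex{0} = 1
g(3) = mex{0} = 1
g(4) = mex{0,1} = 2
g(5) = mex{0,1} = 2
g(6) = mex{1,2} = 0
g(7) = mex{0,1,2} = 3
g(8) = mex{0,2} = 1
g(9) = mex{1,2,3} = 0
So g(9) = 0.
The value of a disjunctive sum is the nim-sum of the parts.
Combined value = 0 ⊕ 4 ⊕ 0 = 4.

4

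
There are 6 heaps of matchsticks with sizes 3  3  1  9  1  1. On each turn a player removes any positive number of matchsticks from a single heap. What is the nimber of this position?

Compute the nim-sum pairwise:
3 XOR 3 = 0
0 XOR 1 = 1
1 XOR 9 = 8
8 XOR 1 = 9
9 XOR 1 = 8

8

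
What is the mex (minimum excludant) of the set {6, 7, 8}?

0 is not in the set, so the mex is 0.

0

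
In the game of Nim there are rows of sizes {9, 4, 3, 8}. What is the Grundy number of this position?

6

Bitwise XOR of the heap sizes:
  1001  (9)
  0100  (4)
  0011  (3)
  1000  (8)
  ----
  0110  (6)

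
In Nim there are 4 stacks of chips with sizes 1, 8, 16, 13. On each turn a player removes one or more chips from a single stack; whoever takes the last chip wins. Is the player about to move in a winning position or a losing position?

Winning position

Compute the nim-sum pairwise:
1 ⊕ 8 = 9
9 ⊕ 16 = 25
25 ⊕ 13 = 20
The nim-sum is 20 ≠ 0, so this is an N-position: the player to move can win.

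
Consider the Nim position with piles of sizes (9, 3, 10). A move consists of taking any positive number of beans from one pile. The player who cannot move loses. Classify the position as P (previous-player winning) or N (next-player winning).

P-position

In binary:
  1001  (9)
  0011  (3)
  1010  (10)
  ----
  0000  (0)
The nim-sum is 0, so this is a P-position: the player to move is in a losing position under optimal play.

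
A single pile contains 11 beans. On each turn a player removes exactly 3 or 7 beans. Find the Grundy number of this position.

Compute g(0), g(1), … for moves {3, 7}:
g(0) = mex{} = 0
g(1) = mex{} = 0
g(2) = mex{} = 0
g(3) = mex{0} = 1
g(4) = mex{0} = 1
g(5) = mex{0} = 1
g(6) = mex{1} = 0
g(7) = mex{0,1} = 2
g(8) = mex{0,1} = 2
g(9) = mex{0} = 1
g(10) = mex{1,2} = 0
g(11) = mex{1,2} = 0
So g(11) = 0.

0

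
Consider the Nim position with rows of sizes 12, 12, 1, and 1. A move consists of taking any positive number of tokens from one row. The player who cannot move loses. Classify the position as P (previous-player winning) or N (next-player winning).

P-position

Compute the nim-sum pairwise:
12 XOR 12 = 0
0 XOR 1 = 1
1 XOR 1 = 0
The nim-sum is 0, so this is a P-position: the player to move is in a losing position under optimal play.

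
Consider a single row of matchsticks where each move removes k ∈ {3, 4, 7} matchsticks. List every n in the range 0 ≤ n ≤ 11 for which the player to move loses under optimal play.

0, 1, 2, 10, 11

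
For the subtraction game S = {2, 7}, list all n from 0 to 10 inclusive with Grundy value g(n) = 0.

0, 1, 4, 5, 9, 10

Grundy values for subtraction set {2, 7}:
g(0) = mex{} = 0
g(1) = mex{} = 0
g(2) = mex{0} = 1
g(3) = mex{0} = 1
g(4) = mex{1} = 0
g(5) = mex{1} = 0
g(6) = mex{0} = 1
g(7) = mex{0} = 1
g(8) = mex{0,1} = 2
g(9) = mex{1} = 0
g(10) = mex{1,2} = 0
The P-positions (g = 0) in 0..10 are 0, 1, 4, 5, 9, 10.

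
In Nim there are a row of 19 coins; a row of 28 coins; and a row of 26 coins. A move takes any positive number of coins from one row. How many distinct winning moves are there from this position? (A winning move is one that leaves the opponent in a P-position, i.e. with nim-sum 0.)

Nim-sum: 19 ^ 28 ^ 26 = 21.
The overall nim-sum is X = 21. A row of size p has a winning move iff p XOR X < p (reduce it to p XOR X).
  19: 19 XOR 21 = 6 < 19 — winning move (to 6).
  28: 28 XOR 21 = 9 < 28 — winning move (to 9).
  26: 26 XOR 21 = 15 < 26 — winning move (to 15).
That gives 3 winning moves.

3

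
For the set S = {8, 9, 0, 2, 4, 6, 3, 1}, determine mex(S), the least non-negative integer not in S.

The values 0, 1, 2, 3, 4 are all present; 5 is the first non-negative integer missing from the set.

5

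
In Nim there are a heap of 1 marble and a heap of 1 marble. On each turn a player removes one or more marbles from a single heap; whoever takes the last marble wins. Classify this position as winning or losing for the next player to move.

Losing position

Write each in binary and XOR column by column:
  1  (1)
  1  (1)
  -
  0  (0)
The nim-sum is 0, so this is a P-position: the player to move is in a losing position under optimal play.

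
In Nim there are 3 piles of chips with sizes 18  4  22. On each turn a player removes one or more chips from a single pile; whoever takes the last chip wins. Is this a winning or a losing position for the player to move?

Losing position

Write each in binary and XOR column by column:
  10010  (18)
  00100  (4)
  10110  (22)
  -----
  00000  (0)
The nim-sum is 0, so this is a P-position: the player to move is in a losing position under optimal play.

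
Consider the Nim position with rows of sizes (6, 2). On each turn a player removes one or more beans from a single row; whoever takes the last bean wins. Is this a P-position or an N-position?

N-position

Compute the nim-sum pairwise:
6 ^ 2 = 4
The nim-sum is 4 ≠ 0, so this is an N-position: the player to move can win.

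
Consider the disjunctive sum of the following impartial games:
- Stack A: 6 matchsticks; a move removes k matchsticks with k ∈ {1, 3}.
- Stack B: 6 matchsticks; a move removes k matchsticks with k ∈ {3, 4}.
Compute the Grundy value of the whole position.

Grundy values for stack A (subtraction set {1, 3}):
k:     0  1  2  3  4  5  6
g(k):  0  1  0  1  0  1  0
So g(6) = 0.
Build the Grundy sequence for stack B with g(k) = mex{g(k−s) : s ∈ {3, 4}, s ≤ k}:
g(0) = mex{} = 0
g(1) = mex{} = 0
g(2) = mex{} = 0
g(3) = mex{0} = 1
g(4) = mex{0} = 1
g(5) = mex{0} = 1
g(6) = mex{0,1} = 2
So g(6) = 2.
By the Sprague-Grundy theorem, the Grundy value of a sum of independent games is the XOR of the component values.
Combined value = 0 XOR 2 = 2.

2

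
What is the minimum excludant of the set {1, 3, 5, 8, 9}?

0 is not in the set, so the mex is 0.

0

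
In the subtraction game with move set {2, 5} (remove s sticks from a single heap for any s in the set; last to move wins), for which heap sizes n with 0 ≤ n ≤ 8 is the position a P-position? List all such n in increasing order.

0, 1, 4, 7, 8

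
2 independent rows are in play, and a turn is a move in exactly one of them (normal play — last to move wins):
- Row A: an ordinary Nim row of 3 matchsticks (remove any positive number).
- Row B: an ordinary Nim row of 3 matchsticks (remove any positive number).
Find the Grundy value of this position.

0

Row A is a plain Nim row of size 3, so its Grundy value is 3.
Row B is a plain Nim row of size 3, so its Grundy value is 3.
The value of a disjunctive sum is the nim-sum of the parts.
Combined value = 3 XOR 3 = 0.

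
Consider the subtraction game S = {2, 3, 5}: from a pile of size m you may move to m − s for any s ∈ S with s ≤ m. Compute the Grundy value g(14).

Compute g(0), g(1), … for moves {2, 3, 5}:
k:     0  1  2  3  4  5  6  7  8  9 10 11 12 13 14
g(k):  0  0  1  1  2  2  3  0  0  1  1  2  2  3  0
So g(14) = 0.

0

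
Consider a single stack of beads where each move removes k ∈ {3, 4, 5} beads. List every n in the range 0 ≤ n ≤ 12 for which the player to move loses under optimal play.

0, 1, 2, 8, 9, 10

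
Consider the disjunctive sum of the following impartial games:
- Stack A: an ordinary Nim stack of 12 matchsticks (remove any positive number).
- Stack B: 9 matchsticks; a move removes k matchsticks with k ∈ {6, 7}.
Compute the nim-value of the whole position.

13

Stack A is a plain Nim stack of size 12, so its Grundy value is 12.
Build the Grundy sequence for stack B with g(k) = mex{g(k−s) : s ∈ {6, 7}, s ≤ k}:
g(0) = mex{} = 0
g(1) = mex{} = 0
g(2) = mex{} = 0
g(3) = mex{} = 0
g(4) = mex{} = 0
g(5) = mex{} = 0
g(6) = mex{0} = 1
g(7) = mex{0} = 1
g(8) = mex{0} = 1
g(9) = mex{0} = 1
So g(9) = 1.
The value of a disjunctive sum is the nim-sum of the parts.
Combined value = 12 ⊕ 1 = 13.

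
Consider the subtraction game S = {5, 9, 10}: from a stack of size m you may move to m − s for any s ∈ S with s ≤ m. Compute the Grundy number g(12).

2

Compute g(0), g(1), … for moves {5, 9, 10}:
g(0) = mex{} = 0
g(1) = mex{} = 0
g(2) = mex{} = 0
g(3) = mex{} = 0
g(4) = mex{} = 0
g(5) = mex{0} = 1
g(6) = mex{0} = 1
g(7) = mex{0} = 1
g(8) = mex{0} = 1
g(9) = mex{0} = 1
g(10) = mex{0,1} = 2
g(11) = mex{0,1} = 2
g(12) = mex{0,1} = 2
So g(12) = 2.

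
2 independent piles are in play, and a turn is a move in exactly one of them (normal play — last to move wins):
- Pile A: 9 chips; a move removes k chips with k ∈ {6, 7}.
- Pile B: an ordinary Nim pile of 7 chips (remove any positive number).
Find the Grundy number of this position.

Grundy values for pile A (subtraction set {6, 7}):
k:     0  1  2  3  4  5  6  7  8  9
g(k):  0  0  0  0  0  0  1  1  1  1
So g(9) = 1.
Pile B is a plain Nim pile of size 7, so its Grundy value is 7.
The value of a disjunctive sum is the nim-sum of the parts.
Combined value = 1 ⊕ 7 = 6.

6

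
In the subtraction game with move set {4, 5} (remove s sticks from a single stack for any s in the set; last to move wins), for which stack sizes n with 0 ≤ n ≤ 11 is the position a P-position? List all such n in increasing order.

0, 1, 2, 3, 9, 10, 11

Grundy values for subtraction set {4, 5}:
g(0) = mex{} = 0
g(1) = mex{} = 0
g(2) = mex{} = 0
g(3) = mex{} = 0
g(4) = mex{0} = 1
g(5) = mex{0} = 1
g(6) = mex{0} = 1
g(7) = mex{0} = 1
g(8) = mex{0,1} = 2
g(9) = mex{1} = 0
g(10) = mex{1} = 0
g(11) = mex{1} = 0
The P-positions (g = 0) in 0..11 are 0, 1, 2, 3, 9, 10, 11.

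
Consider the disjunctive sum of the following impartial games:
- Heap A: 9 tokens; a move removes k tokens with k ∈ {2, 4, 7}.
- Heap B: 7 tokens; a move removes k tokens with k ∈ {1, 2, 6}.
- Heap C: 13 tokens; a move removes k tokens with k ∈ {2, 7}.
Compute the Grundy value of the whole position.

0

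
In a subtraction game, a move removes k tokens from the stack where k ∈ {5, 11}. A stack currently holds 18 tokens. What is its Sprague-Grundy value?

Grundy values for subtraction set {5, 11}:
k:     0  1  2  3  4  5  6  7  8  9 10 11 12 13 14 15 16 17 18
g(k):  0  0  0  0  0  1  1  1  1  1  0  2  2  2  2  1  0  0  0
So g(18) = 0.

0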